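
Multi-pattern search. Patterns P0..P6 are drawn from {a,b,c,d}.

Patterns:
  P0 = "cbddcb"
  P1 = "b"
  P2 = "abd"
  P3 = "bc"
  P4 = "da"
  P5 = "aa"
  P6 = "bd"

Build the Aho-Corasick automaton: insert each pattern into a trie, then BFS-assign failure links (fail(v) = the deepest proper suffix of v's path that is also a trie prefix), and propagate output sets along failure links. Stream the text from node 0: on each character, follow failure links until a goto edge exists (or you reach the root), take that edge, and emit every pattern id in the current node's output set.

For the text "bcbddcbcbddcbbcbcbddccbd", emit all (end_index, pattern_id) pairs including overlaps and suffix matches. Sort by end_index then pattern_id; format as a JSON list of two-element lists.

Construct AC machine:
Trie (insert patterns):
  n0 'ε': a→8 b→7 c→1 d→12
  n1 'c': b→2
  n2 'cb': d→3
  n3 'cbd': d→4
  n4 'cbdd': c→5
  n5 'cbddc': b→6
  n6 'cbddcb': ·  [P0 ends]
  n7 'b': c→11 d→15  [P1 ends]
  n8 'a': a→14 b→9
  n9 'ab': d→10
  n10 'abd': ·  [P2 ends]
  n11 'bc': ·  [P3 ends]
  n12 'd': a→13
  n13 'da': ·  [P4 ends]
  n14 'aa': ·  [P5 ends]
  n15 'bd': ·  [P6 ends]

BFS fail/out derivation:
  n1('c'): parent n0 fail=0; on 'c' 0 → fail=0;  out ∅∪∅=∅
  n7('b'): parent n0 fail=0; on 'b' 0 → fail=0;  out {1}∪∅={1}
  n8('a'): parent n0 fail=0; on 'a' 0 → fail=0;  out ∅∪∅=∅
  n12('d'): parent n0 fail=0; on 'd' 0 → fail=0;  out ∅∪∅=∅
  n2('cb'): parent n1 fail=0; on 'b' 0 → fail=7;  out ∅∪{1}={1}
  n9('ab'): parent n8 fail=0; on 'b' 0 → fail=7;  out ∅∪{1}={1}
  n11('bc'): parent n7 fail=0; on 'c' 0 → fail=1;  out {3}∪∅={3}
  n13('da'): parent n12 fail=0; on 'a' 0 → fail=8;  out {4}∪∅={4}
  n14('aa'): parent n8 fail=0; on 'a' 0 → fail=8;  out {5}∪∅={5}
  n15('bd'): parent n7 fail=0; on 'd' 0 → fail=12;  out {6}∪∅={6}
  n3('cbd'): parent n2 fail=7; on 'd' 7 → fail=15;  out ∅∪{6}={6}
  n10('abd'): parent n9 fail=7; on 'd' 7 → fail=15;  out {2}∪{6}={2,6}
  n4('cbdd'): parent n3 fail=15; on 'd' 15→12→0 → fail=12;  out ∅∪∅=∅
  n5('cbddc'): parent n4 fail=12; on 'c' 12→0 → fail=1;  out ∅∪∅=∅
  n6('cbddcb'): parent n5 fail=1; on 'b' 1 → fail=2;  out {0}∪{1}={0,1}

Run:
pos 0 'b': at 7  → match P1@[0:0]
pos 1 'c': at 11  → match P3@[0:1]
pos 2 'b': at 2 ·f  → match P1@[2:2]
pos 3 'd': at 3  → match P6@[2:3]
pos 4 'd': at 4
pos 5 'c': at 5
pos 6 'b': at 6  → match P0@[1:6],P1@[6:6]
pos 7 'c': at 11 ·f  → match P3@[6:7]
pos 8 'b': at 2 ·f  → match P1@[8:8]
pos 9 'd': at 3  → match P6@[8:9]
pos 10 'd': at 4
pos 11 'c': at 5
pos 12 'b': at 6  → match P0@[7:12],P1@[12:12]
pos 13 'b': at 7 ·f  → match P1@[13:13]
pos 14 'c': at 11  → match P3@[13:14]
pos 15 'b': at 2 ·f  → match P1@[15:15]
pos 16 'c': at 11 ·f  → match P3@[15:16]
pos 17 'b': at 2 ·f  → match P1@[17:17]
pos 18 'd': at 3  → match P6@[17:18]
pos 19 'd': at 4
pos 20 'c': at 5
pos 21 'c': at 1 ·f
pos 22 'b': at 2  → match P1@[22:22]
pos 23 'd': at 3  → match P6@[22:23]

Result: [[0,1],[1,3],[2,1],[3,6],[6,0],[6,1],[7,3],[8,1],[9,6],[12,0],[12,1],[13,1],[14,3],[15,1],[16,3],[17,1],[18,6],[22,1],[23,6]]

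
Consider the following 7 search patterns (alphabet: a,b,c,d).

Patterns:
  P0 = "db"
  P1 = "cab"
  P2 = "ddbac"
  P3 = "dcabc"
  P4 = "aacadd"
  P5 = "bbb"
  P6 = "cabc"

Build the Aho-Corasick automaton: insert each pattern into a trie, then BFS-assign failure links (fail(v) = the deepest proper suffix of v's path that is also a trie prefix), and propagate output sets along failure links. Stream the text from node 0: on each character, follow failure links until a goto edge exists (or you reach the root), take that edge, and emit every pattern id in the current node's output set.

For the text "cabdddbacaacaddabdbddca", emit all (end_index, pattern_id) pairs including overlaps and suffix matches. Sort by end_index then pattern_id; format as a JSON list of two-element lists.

Construct AC machine:
Trie (insert patterns):
  n0 'ε': a→14 b→20 c→3 d→1
  n1 'd': b→2 c→10 d→6
  n2 'db': ·  [P0 ends]
  n3 'c': a→4
  n4 'ca': b→5
  n5 'cab': c→23  [P1 ends]
  n6 'dd': b→7
  n7 'ddb': a→8
  n8 'ddba': c→9
  n9 'ddbac': ·  [P2 ends]
  n10 'dc': a→11
  n11 'dca': b→12
  n12 'dcab': c→13
  n13 'dcabc': ·  [P3 ends]
  n14 'a': a→15
  n15 'aa': c→16
  n16 'aac': a→17
  n17 'aaca': d→18
  n18 'aacad': d→19
  n19 'aacadd': ·  [P4 ends]
  n20 'b': b→21
  n21 'bb': b→22
  n22 'bbb': ·  [P5 ends]
  n23 'cabc': ·  [P6 ends]

BFS fail/out derivation:
  fail(1) 'd': from fail(0)=0 chase 'd': 0 ⇒ 0;  out=∅∪out(0)=∅
  fail(3) 'c': from fail(0)=0 chase 'c': 0 ⇒ 0;  out=∅∪out(0)=∅
  fail(14) 'a': from fail(0)=0 chase 'a': 0 ⇒ 0;  out=∅∪out(0)=∅
  fail(20) 'b': from fail(0)=0 chase 'b': 0 ⇒ 0;  out=∅∪out(0)=∅
  fail(2) 'db': from fail(1)=0 chase 'b': 0 ⇒ 20;  out={0}∪out(20)={0}
  fail(4) 'ca': from fail(3)=0 chase 'a': 0 ⇒ 14;  out=∅∪out(14)=∅
  fail(6) 'dd': from fail(1)=0 chase 'd': 0 ⇒ 1;  out=∅∪out(1)=∅
  fail(10) 'dc': from fail(1)=0 chase 'c': 0 ⇒ 3;  out=∅∪out(3)=∅
  fail(15) 'aa': from fail(14)=0 chase 'a': 0 ⇒ 14;  out=∅∪out(14)=∅
  fail(21) 'bb': from fail(20)=0 chase 'b': 0 ⇒ 20;  out=∅∪out(20)=∅
  fail(5) 'cab': from fail(4)=14 chase 'b': 14→0 ⇒ 20;  out={1}∪out(20)={1}
  fail(7) 'ddb': from fail(6)=1 chase 'b': 1 ⇒ 2;  out=∅∪out(2)={0}
  fail(11) 'dca': from fail(10)=3 chase 'a': 3 ⇒ 4;  out=∅∪out(4)=∅
  fail(16) 'aac': from fail(15)=14 chase 'c': 14→0 ⇒ 3;  out=∅∪out(3)=∅
  fail(22) 'bbb': from fail(21)=20 chase 'b': 20 ⇒ 21;  out={5}∪out(21)={5}
  fail(8) 'ddba': from fail(7)=2 chase 'a': 2→20→0 ⇒ 14;  out=∅∪out(14)=∅
  fail(12) 'dcab': from fail(11)=4 chase 'b': 4 ⇒ 5;  out=∅∪out(5)={1}
  fail(17) 'aaca': from fail(16)=3 chase 'a': 3 ⇒ 4;  out=∅∪out(4)=∅
  fail(23) 'cabc': from fail(5)=20 chase 'c': 20→0 ⇒ 3;  out={6}∪out(3)={6}
  fail(9) 'ddbac': from fail(8)=14 chase 'c': 14→0 ⇒ 3;  out={2}∪out(3)={2}
  fail(13) 'dcabc': from fail(12)=5 chase 'c': 5 ⇒ 23;  out={3}∪out(23)={3,6}
  fail(18) 'aacad': from fail(17)=4 chase 'd': 4→14→0 ⇒ 1;  out=∅∪out(1)=∅
  fail(19) 'aacadd': from fail(18)=1 chase 'd': 1 ⇒ 6;  out={4}∪out(6)={4}

Scan:
pos 0 'c': at 3
pos 1 'a': at 4
pos 2 'b': at 5  ** P1@[0:2]
pos 3 'd': at 1 (via fail)
pos 4 'd': at 6
pos 5 'd': at 6 (via fail)
pos 6 'b': at 7  ** P0@[5:6]
pos 7 'a': at 8
pos 8 'c': at 9  ** P2@[4:8]
pos 9 'a': at 4 (via fail)
pos 10 'a': at 15 (via fail)
pos 11 'c': at 16
pos 12 'a': at 17
pos 13 'd': at 18
pos 14 'd': at 19  ** P4@[9:14]
pos 15 'a': at 14 (via fail)
pos 16 'b': at 20 (via fail)
pos 17 'd': at 1 (via fail)
pos 18 'b': at 2  ** P0@[17:18]
pos 19 'd': at 1 (via fail)
pos 20 'd': at 6
pos 21 'c': at 10 (via fail)
pos 22 'a': at 11

All matches (sorted): [[2,1],[6,0],[8,2],[14,4],[18,0]]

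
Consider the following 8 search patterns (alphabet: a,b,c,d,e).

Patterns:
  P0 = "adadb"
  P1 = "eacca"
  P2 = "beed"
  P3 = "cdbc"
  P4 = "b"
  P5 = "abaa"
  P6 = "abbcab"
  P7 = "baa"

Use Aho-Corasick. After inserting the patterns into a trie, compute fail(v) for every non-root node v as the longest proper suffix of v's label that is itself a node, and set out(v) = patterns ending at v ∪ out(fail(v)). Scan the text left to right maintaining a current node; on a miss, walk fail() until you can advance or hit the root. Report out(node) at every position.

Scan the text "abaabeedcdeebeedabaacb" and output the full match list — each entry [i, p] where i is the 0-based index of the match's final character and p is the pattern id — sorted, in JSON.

Build automaton:
Trie nodes:
  n0 'ε': a→1 b→11 c→15 e→6
  n1 'a': b→19 d→2
  n2 'ad': a→3
  n3 'ada': d→4
  n4 'adad': b→5
  n5 'adadb': ·  ←P0
  n6 'e': a→7
  n7 'ea': c→8
  n8 'eac': c→9
  n9 'eacc': a→10
  n10 'eacca': ·  ←P1
  n11 'b': a→26 e→12  ←P4
  n12 'be': e→13
  n13 'bee': d→14
  n14 'beed': ·  ←P2
  n15 'c': d→16
  n16 'cd': b→17
  n17 'cdb': c→18
  n18 'cdbc': ·  ←P3
  n19 'ab': a→20 b→22
  n20 'aba': a→21
  n21 'abaa': ·  ←P5
  n22 'abb': c→23
  n23 'abbc': a→24
  n24 'abbca': b→25
  n25 'abbcab': ·  ←P6
  n26 'ba': a→27
  n27 'baa': ·  ←P7

Failure links (BFS by depth):
  fail(1) 'a': from fail(0)=0 chase 'a': 0 ⇒ 0;  out=∅∪out(0)=∅
  fail(6) 'e': from fail(0)=0 chase 'e': 0 ⇒ 0;  out=∅∪out(0)=∅
  fail(11) 'b': from fail(0)=0 chase 'b': 0 ⇒ 0;  out={4}∪out(0)={4}
  fail(15) 'c': from fail(0)=0 chase 'c': 0 ⇒ 0;  out=∅∪out(0)=∅
  fail(2) 'ad': from fail(1)=0 chase 'd': 0 ⇒ 0;  out=∅∪out(0)=∅
  fail(7) 'ea': from fail(6)=0 chase 'a': 0 ⇒ 1;  out=∅∪out(1)=∅
  fail(12) 'be': from fail(11)=0 chase 'e': 0 ⇒ 6;  out=∅∪out(6)=∅
  fail(16) 'cd': from fail(15)=0 chase 'd': 0 ⇒ 0;  out=∅∪out(0)=∅
  fail(19) 'ab': from fail(1)=0 chase 'b': 0 ⇒ 11;  out=∅∪out(11)={4}
  fail(26) 'ba': from fail(11)=0 chase 'a': 0 ⇒ 1;  out=∅∪out(1)=∅
  fail(3) 'ada': from fail(2)=0 chase 'a': 0 ⇒ 1;  out=∅∪out(1)=∅
  fail(8) 'eac': from fail(7)=1 chase 'c': 1→0 ⇒ 15;  out=∅∪out(15)=∅
  fail(13) 'bee': from fail(12)=6 chase 'e': 6→0 ⇒ 6;  out=∅∪out(6)=∅
  fail(17) 'cdb': from fail(16)=0 chase 'b': 0 ⇒ 11;  out=∅∪out(11)={4}
  fail(20) 'aba': from fail(19)=11 chase 'a': 11 ⇒ 26;  out=∅∪out(26)=∅
  fail(22) 'abb': from fail(19)=11 chase 'b': 11→0 ⇒ 11;  out=∅∪out(11)={4}
  fail(27) 'baa': from fail(26)=1 chase 'a': 1→0 ⇒ 1;  out={7}∪out(1)={7}
  fail(4) 'adad': from fail(3)=1 chase 'd': 1 ⇒ 2;  out=∅∪out(2)=∅
  fail(9) 'eacc': from fail(8)=15 chase 'c': 15→0 ⇒ 15;  out=∅∪out(15)=∅
  fail(14) 'beed': from fail(13)=6 chase 'd': 6→0 ⇒ 0;  out={2}∪out(0)={2}
  fail(18) 'cdbc': from fail(17)=11 chase 'c': 11→0 ⇒ 15;  out={3}∪out(15)={3}
  fail(21) 'abaa': from fail(20)=26 chase 'a': 26 ⇒ 27;  out={5}∪out(27)={5,7}
  fail(23) 'abbc': from fail(22)=11 chase 'c': 11→0 ⇒ 15;  out=∅∪out(15)=∅
  fail(5) 'adadb': from fail(4)=2 chase 'b': 2→0 ⇒ 11;  out={0}∪out(11)={0,4}
  fail(10) 'eacca': from fail(9)=15 chase 'a': 15→0 ⇒ 1;  out={1}∪out(1)={1}
  fail(24) 'abbca': from fail(23)=15 chase 'a': 15→0 ⇒ 1;  out=∅∪out(1)=∅
  fail(25) 'abbcab': from fail(24)=1 chase 'b': 1 ⇒ 19;  out={6}∪out(19)={4,6}

Run:
pos 0 'a': at 1
pos 1 'b': at 19  ** P4@[1:1]
pos 2 'a': at 20
pos 3 'a': at 21  ** P5@[0:3],P7@[1:3]
pos 4 'b': at 19 ·f  ** P4@[4:4]
pos 5 'e': at 12 ·f
pos 6 'e': at 13
pos 7 'd': at 14  ** P2@[4:7]
pos 8 'c': at 15 ·f
pos 9 'd': at 16
pos 10 'e': at 6 ·f
pos 11 'e': at 6 ·f
pos 12 'b': at 11 ·f  ** P4@[12:12]
pos 13 'e': at 12
pos 14 'e': at 13
pos 15 'd': at 14  ** P2@[12:15]
pos 16 'a': at 1 ·f
pos 17 'b': at 19  ** P4@[17:17]
pos 18 'a': at 20
pos 19 'a': at 21  ** P5@[16:19],P7@[17:19]
pos 20 'c': at 15 ·f
pos 21 'b': at 11 ·f  ** P4@[21:21]

All matches (sorted): [[1,4],[3,5],[3,7],[4,4],[7,2],[12,4],[15,2],[17,4],[19,5],[19,7],[21,4]]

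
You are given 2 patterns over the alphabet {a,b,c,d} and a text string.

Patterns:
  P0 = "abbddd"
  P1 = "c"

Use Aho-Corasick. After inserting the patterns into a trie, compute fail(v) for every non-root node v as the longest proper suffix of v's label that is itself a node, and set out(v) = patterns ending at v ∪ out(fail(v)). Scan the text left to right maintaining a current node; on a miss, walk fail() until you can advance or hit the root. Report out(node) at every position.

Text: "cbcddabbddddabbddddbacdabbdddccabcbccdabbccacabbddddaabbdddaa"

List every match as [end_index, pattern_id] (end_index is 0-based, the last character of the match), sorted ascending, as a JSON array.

Construct AC machine:
Trie (insert patterns):
  n0 'ε': a→1 c→7
  n1 'a': b→2
  n2 'ab': b→3
  n3 'abb': d→4
  n4 'abbd': d→5
  n5 'abbdd': d→6
  n6 'abbddd': ·  ←P0
  n7 'c': ·  ←P1

BFS fail/out derivation:
  n1('a'): parent n0 fail=0; on 'a' 0 → fail=0;  out ∅∪∅=∅
  n7('c'): parent n0 fail=0; on 'c' 0 → fail=0;  out {1}∪∅={1}
  n2('ab'): parent n1 fail=0; on 'b' 0 → fail=0;  out ∅∪∅=∅
  n3('abb'): parent n2 fail=0; on 'b' 0 → fail=0;  out ∅∪∅=∅
  n4('abbd'): parent n3 fail=0; on 'd' 0 → fail=0;  out ∅∪∅=∅
  n5('abbdd'): parent n4 fail=0; on 'd' 0 → fail=0;  out ∅∪∅=∅
  n6('abbddd'): parent n5 fail=0; on 'd' 0 → fail=0;  out {0}∪∅={0}

Text stream:
i=0 'c': node 0→7  → match P1@[0:0]
i=1 'b': node 7→0 (fail-walked)
i=2 'c': node 0→7  → match P1@[2:2]
i=3 'd': node 7→0 (fail-walked)
i=4 'd': node 0→0
i=5 'a': node 0→1
i=6 'b': node 1→2
i=7 'b': node 2→3
i=8 'd': node 3→4
i=9 'd': node 4→5
i=10 'd': node 5→6  → match P0@[5:10]
i=11 'd': node 6→0 (fail-walked)
i=12 'a': node 0→1
i=13 'b': node 1→2
i=14 'b': node 2→3
i=15 'd': node 3→4
i=16 'd': node 4→5
i=17 'd': node 5→6  → match P0@[12:17]
i=18 'd': node 6→0 (fail-walked)
i=19 'b': node 0→0
i=20 'a': node 0→1
i=21 'c': node 1→7 (fail-walked)  → match P1@[21:21]
i=22 'd': node 7→0 (fail-walked)
i=23 'a': node 0→1
i=24 'b': node 1→2
i=25 'b': node 2→3
i=26 'd': node 3→4
i=27 'd': node 4→5
i=28 'd': node 5→6  → match P0@[23:28]
i=29 'c': node 6→7 (fail-walked)  → match P1@[29:29]
i=30 'c': node 7→7 (fail-walked)  → match P1@[30:30]
i=31 'a': node 7→1 (fail-walked)
i=32 'b': node 1→2
i=33 'c': node 2→7 (fail-walked)  → match P1@[33:33]
i=34 'b': node 7→0 (fail-walked)
i=35 'c': node 0→7  → match P1@[35:35]
i=36 'c': node 7→7 (fail-walked)  → match P1@[36:36]
i=37 'd': node 7→0 (fail-walked)
i=38 'a': node 0→1
i=39 'b': node 1→2
i=40 'b': node 2→3
i=41 'c': node 3→7 (fail-walked)  → match P1@[41:41]
i=42 'c': node 7→7 (fail-walked)  → match P1@[42:42]
i=43 'a': node 7→1 (fail-walked)
i=44 'c': node 1→7 (fail-walked)  → match P1@[44:44]
i=45 'a': node 7→1 (fail-walked)
i=46 'b': node 1→2
i=47 'b': node 2→3
i=48 'd': node 3→4
i=49 'd': node 4→5
i=50 'd': node 5→6  → match P0@[45:50]
i=51 'd': node 6→0 (fail-walked)
i=52 'a': node 0→1
i=53 'a': node 1→1 (fail-walked)
i=54 'b': node 1→2
i=55 'b': node 2→3
i=56 'd': node 3→4
i=57 'd': node 4→5
i=58 'd': node 5→6  → match P0@[53:58]
i=59 'a': node 6→1 (fail-walked)
i=60 'a': node 1→1 (fail-walked)

Result: [[0,1],[2,1],[10,0],[17,0],[21,1],[28,0],[29,1],[30,1],[33,1],[35,1],[36,1],[41,1],[42,1],[44,1],[50,0],[58,0]]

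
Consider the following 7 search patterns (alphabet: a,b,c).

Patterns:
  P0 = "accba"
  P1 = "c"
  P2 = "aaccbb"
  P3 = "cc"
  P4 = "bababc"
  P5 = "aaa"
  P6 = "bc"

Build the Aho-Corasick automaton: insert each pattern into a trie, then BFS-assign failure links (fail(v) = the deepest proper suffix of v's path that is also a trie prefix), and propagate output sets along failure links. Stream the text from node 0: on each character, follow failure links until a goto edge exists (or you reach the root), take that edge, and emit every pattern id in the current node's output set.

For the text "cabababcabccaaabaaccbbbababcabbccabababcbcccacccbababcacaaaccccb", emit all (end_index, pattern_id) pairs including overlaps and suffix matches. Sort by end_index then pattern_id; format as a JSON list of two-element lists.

Construct AC machine:
Trie (insert patterns):
  n0 'ε': a→1 b→13 c→6
  n1 'a': a→7 c→2
  n2 'ac': c→3
  n3 'acc': b→4
  n4 'accb': a→5
  n5 'accba': ·  [P0 ends]
  n6 'c': c→12  [P1 ends]
  n7 'aa': a→19 c→8
  n8 'aac': c→9
  n9 'aacc': b→10
  n10 'aaccb': b→11
  n11 'aaccbb': ·  [P2 ends]
  n12 'cc': ·  [P3 ends]
  n13 'b': a→14 c→20
  n14 'ba': b→15
  n15 'bab': a→16
  n16 'baba': b→17
  n17 'babab': c→18
  n18 'bababc': ·  [P4 ends]
  n19 'aaa': ·  [P5 ends]
  n20 'bc': ·  [P6 ends]

BFS fail/out derivation:
  n1('a'): parent n0 fail=0; on 'a' 0 → fail=0;  out ∅∪∅=∅
  n6('c'): parent n0 fail=0; on 'c' 0 → fail=0;  out {1}∪∅={1}
  n13('b'): parent n0 fail=0; on 'b' 0 → fail=0;  out ∅∪∅=∅
  n2('ac'): parent n1 fail=0; on 'c' 0 → fail=6;  out ∅∪{1}={1}
  n7('aa'): parent n1 fail=0; on 'a' 0 → fail=1;  out ∅∪∅=∅
  n12('cc'): parent n6 fail=0; on 'c' 0 → fail=6;  out {3}∪{1}={1,3}
  n14('ba'): parent n13 fail=0; on 'a' 0 → fail=1;  out ∅∪∅=∅
  n20('bc'): parent n13 fail=0; on 'c' 0 → fail=6;  out {6}∪{1}={1,6}
  n3('acc'): parent n2 fail=6; on 'c' 6 → fail=12;  out ∅∪{1,3}={1,3}
  n8('aac'): parent n7 fail=1; on 'c' 1 → fail=2;  out ∅∪{1}={1}
  n15('bab'): parent n14 fail=1; on 'b' 1→0 → fail=13;  out ∅∪∅=∅
  n19('aaa'): parent n7 fail=1; on 'a' 1 → fail=7;  out {5}∪∅={5}
  n4('accb'): parent n3 fail=12; on 'b' 12→6→0 → fail=13;  out ∅∪∅=∅
  n9('aacc'): parent n8 fail=2; on 'c' 2 → fail=3;  out ∅∪{1,3}={1,3}
  n16('baba'): parent n15 fail=13; on 'a' 13 → fail=14;  out ∅∪∅=∅
  n5('accba'): parent n4 fail=13; on 'a' 13 → fail=14;  out {0}∪∅={0}
  n10('aaccb'): parent n9 fail=3; on 'b' 3 → fail=4;  out ∅∪∅=∅
  n17('babab'): parent n16 fail=14; on 'b' 14 → fail=15;  out ∅∪∅=∅
  n11('aaccbb'): parent n10 fail=4; on 'b' 4→13→0 → fail=13;  out {2}∪∅={2}
  n18('bababc'): parent n17 fail=15; on 'c' 15→13 → fail=20;  out {4}∪{1,6}={1,4,6}

Run:
[0] read 'c'  n0⇒n6  ** P1@[0:0]
[1] read 'a'  n6⇒n1 (via fail)
[2] read 'b'  n1⇒n13 (via fail)
[3] read 'a'  n13⇒n14
[4] read 'b'  n14⇒n15
[5] read 'a'  n15⇒n16
[6] read 'b'  n16⇒n17
[7] read 'c'  n17⇒n18  ** P1@[7:7],P4@[2:7],P6@[6:7]
[8] read 'a'  n18⇒n1 (via fail)
[9] read 'b'  n1⇒n13 (via fail)
[10] read 'c'  n13⇒n20  ** P1@[10:10],P6@[9:10]
[11] read 'c'  n20⇒n12 (via fail)  ** P1@[11:11],P3@[10:11]
[12] read 'a'  n12⇒n1 (via fail)
[13] read 'a'  n1⇒n7
[14] read 'a'  n7⇒n19  ** P5@[12:14]
[15] read 'b'  n19⇒n13 (via fail)
[16] read 'a'  n13⇒n14
[17] read 'a'  n14⇒n7 (via fail)
[18] read 'c'  n7⇒n8  ** P1@[18:18]
[19] read 'c'  n8⇒n9  ** P1@[19:19],P3@[18:19]
[20] read 'b'  n9⇒n10
[21] read 'b'  n10⇒n11  ** P2@[16:21]
[22] read 'b'  n11⇒n13 (via fail)
[23] read 'a'  n13⇒n14
[24] read 'b'  n14⇒n15
[25] read 'a'  n15⇒n16
[26] read 'b'  n16⇒n17
[27] read 'c'  n17⇒n18  ** P1@[27:27],P4@[22:27],P6@[26:27]
[28] read 'a'  n18⇒n1 (via fail)
[29] read 'b'  n1⇒n13 (via fail)
[30] read 'b'  n13⇒n13 (via fail)
[31] read 'c'  n13⇒n20  ** P1@[31:31],P6@[30:31]
[32] read 'c'  n20⇒n12 (via fail)  ** P1@[32:32],P3@[31:32]
[33] read 'a'  n12⇒n1 (via fail)
[34] read 'b'  n1⇒n13 (via fail)
[35] read 'a'  n13⇒n14
[36] read 'b'  n14⇒n15
[37] read 'a'  n15⇒n16
[38] read 'b'  n16⇒n17
[39] read 'c'  n17⇒n18  ** P1@[39:39],P4@[34:39],P6@[38:39]
[40] read 'b'  n18⇒n13 (via fail)
[41] read 'c'  n13⇒n20  ** P1@[41:41],P6@[40:41]
[42] read 'c'  n20⇒n12 (via fail)  ** P1@[42:42],P3@[41:42]
[43] read 'c'  n12⇒n12 (via fail)  ** P1@[43:43],P3@[42:43]
[44] read 'a'  n12⇒n1 (via fail)
[45] read 'c'  n1⇒n2  ** P1@[45:45]
[46] read 'c'  n2⇒n3  ** P1@[46:46],P3@[45:46]
[47] read 'c'  n3⇒n12 (via fail)  ** P1@[47:47],P3@[46:47]
[48] read 'b'  n12⇒n13 (via fail)
[49] read 'a'  n13⇒n14
[50] read 'b'  n14⇒n15
[51] read 'a'  n15⇒n16
[52] read 'b'  n16⇒n17
[53] read 'c'  n17⇒n18  ** P1@[53:53],P4@[48:53],P6@[52:53]
[54] read 'a'  n18⇒n1 (via fail)
[55] read 'c'  n1⇒n2  ** P1@[55:55]
[56] read 'a'  n2⇒n1 (via fail)
[57] read 'a'  n1⇒n7
[58] read 'a'  n7⇒n19  ** P5@[56:58]
[59] read 'c'  n19⇒n8 (via fail)  ** P1@[59:59]
[60] read 'c'  n8⇒n9  ** P1@[60:60],P3@[59:60]
[61] read 'c'  n9⇒n12 (via fail)  ** P1@[61:61],P3@[60:61]
[62] read 'c'  n12⇒n12 (via fail)  ** P1@[62:62],P3@[61:62]
[63] read 'b'  n12⇒n13 (via fail)

Result: [[0,1],[7,1],[7,4],[7,6],[10,1],[10,6],[11,1],[11,3],[14,5],[18,1],[19,1],[19,3],[21,2],[27,1],[27,4],[27,6],[31,1],[31,6],[32,1],[32,3],[39,1],[39,4],[39,6],[41,1],[41,6],[42,1],[42,3],[43,1],[43,3],[45,1],[46,1],[46,3],[47,1],[47,3],[53,1],[53,4],[53,6],[55,1],[58,5],[59,1],[60,1],[60,3],[61,1],[61,3],[62,1],[62,3]]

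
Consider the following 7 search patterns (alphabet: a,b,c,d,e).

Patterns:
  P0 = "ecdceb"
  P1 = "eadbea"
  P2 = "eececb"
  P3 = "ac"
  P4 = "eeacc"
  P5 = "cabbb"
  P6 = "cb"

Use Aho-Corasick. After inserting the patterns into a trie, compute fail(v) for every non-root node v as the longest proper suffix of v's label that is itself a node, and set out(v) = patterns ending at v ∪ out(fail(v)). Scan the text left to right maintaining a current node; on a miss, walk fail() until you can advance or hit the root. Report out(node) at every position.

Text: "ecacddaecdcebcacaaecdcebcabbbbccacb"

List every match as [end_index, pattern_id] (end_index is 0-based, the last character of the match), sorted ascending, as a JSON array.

Build:
Trie (insert patterns):
  0='ε' goto a→17 c→22 e→1
  1='e' goto a→7 c→2 e→12
  2='ec' goto d→3
  3='ecd' goto c→4
  4='ecdc' goto e→5
  5='ecdce' goto b→6
  6='ecdceb' goto ·  ←P0
  7='ea' goto d→8
  8='ead' goto b→9
  9='eadb' goto e→10
  10='eadbe' goto a→11
  11='eadbea' goto ·  ←P1
  12='ee' goto a→19 c→13
  13='eec' goto e→14
  14='eece' goto c→15
  15='eecec' goto b→16
  16='eececb' goto ·  ←P2
  17='a' goto c→18
  18='ac' goto ·  ←P3
  19='eea' goto c→20
  20='eeac' goto c→21
  21='eeacc' goto ·  ←P4
  22='c' goto a→23 b→27
  23='ca' goto b→24
  24='cab' goto b→25
  25='cabb' goto b→26
  26='cabbb' goto ·  ←P5
  27='cb' goto ·  ←P6

Failure links (BFS by depth):
  fail(1) 'e': from fail(0)=0 chase 'e': 0 ⇒ 0;  out=∅∪out(0)=∅
  fail(17) 'a': from fail(0)=0 chase 'a': 0 ⇒ 0;  out=∅∪out(0)=∅
  fail(22) 'c': from fail(0)=0 chase 'c': 0 ⇒ 0;  out=∅∪out(0)=∅
  fail(2) 'ec': from fail(1)=0 chase 'c': 0 ⇒ 22;  out=∅∪out(22)=∅
  fail(7) 'ea': from fail(1)=0 chase 'a': 0 ⇒ 17;  out=∅∪out(17)=∅
  fail(12) 'ee': from fail(1)=0 chase 'e': 0 ⇒ 1;  out=∅∪out(1)=∅
  fail(18) 'ac': from fail(17)=0 chase 'c': 0 ⇒ 22;  out={3}∪out(22)={3}
  fail(23) 'ca': from fail(22)=0 chase 'a': 0 ⇒ 17;  out=∅∪out(17)=∅
  fail(27) 'cb': from fail(22)=0 chase 'b': 0 ⇒ 0;  out={6}∪out(0)={6}
  fail(3) 'ecd': from fail(2)=22 chase 'd': 22→0 ⇒ 0;  out=∅∪out(0)=∅
  fail(8) 'ead': from fail(7)=17 chase 'd': 17→0 ⇒ 0;  out=∅∪out(0)=∅
  fail(13) 'eec': from fail(12)=1 chase 'c': 1 ⇒ 2;  out=∅∪out(2)=∅
  fail(19) 'eea': from fail(12)=1 chase 'a': 1 ⇒ 7;  out=∅∪out(7)=∅
  fail(24) 'cab': from fail(23)=17 chase 'b': 17→0 ⇒ 0;  out=∅∪out(0)=∅
  fail(4) 'ecdc': from fail(3)=0 chase 'c': 0 ⇒ 22;  out=∅∪out(22)=∅
  fail(9) 'eadb': from fail(8)=0 chase 'b': 0 ⇒ 0;  out=∅∪out(0)=∅
  fail(14) 'eece': from fail(13)=2 chase 'e': 2→22→0 ⇒ 1;  out=∅∪out(1)=∅
  fail(20) 'eeac': from fail(19)=7 chase 'c': 7→17 ⇒ 18;  out=∅∪out(18)={3}
  fail(25) 'cabb': from fail(24)=0 chase 'b': 0 ⇒ 0;  out=∅∪out(0)=∅
  fail(5) 'ecdce': from fail(4)=22 chase 'e': 22→0 ⇒ 1;  out=∅∪out(1)=∅
  fail(10) 'eadbe': from fail(9)=0 chase 'e': 0 ⇒ 1;  out=∅∪out(1)=∅
  fail(15) 'eecec': from fail(14)=1 chase 'c': 1 ⇒ 2;  out=∅∪out(2)=∅
  fail(21) 'eeacc': from fail(20)=18 chase 'c': 18→22→0 ⇒ 22;  out={4}∪out(22)={4}
  fail(26) 'cabbb': from fail(25)=0 chase 'b': 0 ⇒ 0;  out={5}∪out(0)={5}
  fail(6) 'ecdceb': from fail(5)=1 chase 'b': 1→0 ⇒ 0;  out={0}∪out(0)={0}
  fail(11) 'eadbea': from fail(10)=1 chase 'a': 1 ⇒ 7;  out={1}∪out(7)={1}
  fail(16) 'eececb': from fail(15)=2 chase 'b': 2→22 ⇒ 27;  out={2}∪out(27)={2,6}

Scan:
i=0 'e': node 0→1
i=1 'c': node 1→2
i=2 'a': node 2→23 (fail-walked)
i=3 'c': node 23→18 (fail-walked)  emit P3@[2:3]
i=4 'd': node 18→0 (fail-walked)
i=5 'd': node 0→0
i=6 'a': node 0→17
i=7 'e': node 17→1 (fail-walked)
i=8 'c': node 1→2
i=9 'd': node 2→3
i=10 'c': node 3→4
i=11 'e': node 4→5
i=12 'b': node 5→6  emit P0@[7:12]
i=13 'c': node 6→22 (fail-walked)
i=14 'a': node 22→23
i=15 'c': node 23→18 (fail-walked)  emit P3@[14:15]
i=16 'a': node 18→23 (fail-walked)
i=17 'a': node 23→17 (fail-walked)
i=18 'e': node 17→1 (fail-walked)
i=19 'c': node 1→2
i=20 'd': node 2→3
i=21 'c': node 3→4
i=22 'e': node 4→5
i=23 'b': node 5→6  emit P0@[18:23]
i=24 'c': node 6→22 (fail-walked)
i=25 'a': node 22→23
i=26 'b': node 23→24
i=27 'b': node 24→25
i=28 'b': node 25→26  emit P5@[24:28]
i=29 'b': node 26→0 (fail-walked)
i=30 'c': node 0→22
i=31 'c': node 22→22 (fail-walked)
i=32 'a': node 22→23
i=33 'c': node 23→18 (fail-walked)  emit P3@[32:33]
i=34 'b': node 18→27 (fail-walked)  emit P6@[33:34]

All matches (sorted): [[3,3],[12,0],[15,3],[23,0],[28,5],[33,3],[34,6]]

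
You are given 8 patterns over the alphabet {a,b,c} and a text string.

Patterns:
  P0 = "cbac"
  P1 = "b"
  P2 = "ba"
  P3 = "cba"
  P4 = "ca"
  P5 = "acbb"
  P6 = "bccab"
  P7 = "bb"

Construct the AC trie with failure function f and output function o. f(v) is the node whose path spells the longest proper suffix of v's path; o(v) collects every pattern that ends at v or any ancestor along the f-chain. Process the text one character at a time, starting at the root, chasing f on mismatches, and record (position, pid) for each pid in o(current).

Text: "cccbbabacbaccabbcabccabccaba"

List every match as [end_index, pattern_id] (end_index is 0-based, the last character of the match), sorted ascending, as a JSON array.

Construct AC machine:
Trie nodes:
  n0 'ε': a→8 b→5 c→1
  n1 'c': a→7 b→2
  n2 'cb': a→3
  n3 'cba': c→4  ←P3
  n4 'cbac': ·  ←P0
  n5 'b': a→6 b→16 c→12  ←P1
  n6 'ba': ·  ←P2
  n7 'ca': ·  ←P4
  n8 'a': c→9
  n9 'ac': b→10
  n10 'acb': b→11
  n11 'acbb': ·  ←P5
  n12 'bc': c→13
  n13 'bcc': a→14
  n14 'bcca': b→15
  n15 'bccab': ·  ←P6
  n16 'bb': ·  ←P7

BFS fail/out derivation:
  fail(1) 'c': from fail(0)=0 chase 'c': 0 ⇒ 0;  out=∅∪out(0)=∅
  fail(5) 'b': from fail(0)=0 chase 'b': 0 ⇒ 0;  out={1}∪out(0)={1}
  fail(8) 'a': from fail(0)=0 chase 'a': 0 ⇒ 0;  out=∅∪out(0)=∅
  fail(2) 'cb': from fail(1)=0 chase 'b': 0 ⇒ 5;  out=∅∪out(5)={1}
  fail(6) 'ba': from fail(5)=0 chase 'a': 0 ⇒ 8;  out={2}∪out(8)={2}
  fail(7) 'ca': from fail(1)=0 chase 'a': 0 ⇒ 8;  out={4}∪out(8)={4}
  fail(9) 'ac': from fail(8)=0 chase 'c': 0 ⇒ 1;  out=∅∪out(1)=∅
  fail(12) 'bc': from fail(5)=0 chase 'c': 0 ⇒ 1;  out=∅∪out(1)=∅
  fail(16) 'bb': from fail(5)=0 chase 'b': 0 ⇒ 5;  out={7}∪out(5)={1,7}
  fail(3) 'cba': from fail(2)=5 chase 'a': 5 ⇒ 6;  out={3}∪out(6)={2,3}
  fail(10) 'acb': from fail(9)=1 chase 'b': 1 ⇒ 2;  out=∅∪out(2)={1}
  fail(13) 'bcc': from fail(12)=1 chase 'c': 1→0 ⇒ 1;  out=∅∪out(1)=∅
  fail(4) 'cbac': from fail(3)=6 chase 'c': 6→8 ⇒ 9;  out={0}∪out(9)={0}
  fail(11) 'acbb': from fail(10)=2 chase 'b': 2→5 ⇒ 16;  out={5}∪out(16)={1,5,7}
  fail(14) 'bcca': from fail(13)=1 chase 'a': 1 ⇒ 7;  out=∅∪out(7)={4}
  fail(15) 'bccab': from fail(14)=7 chase 'b': 7→8→0 ⇒ 5;  out={6}∪out(5)={1,6}

Scan:
i=0 'c': node 0→1
i=1 'c': node 1→1 (fail-walked)
i=2 'c': node 1→1 (fail-walked)
i=3 'b': node 1→2  → match P1@[3:3]
i=4 'b': node 2→16 (fail-walked)  → match P1@[4:4],P7@[3:4]
i=5 'a': node 16→6 (fail-walked)  → match P2@[4:5]
i=6 'b': node 6→5 (fail-walked)  → match P1@[6:6]
i=7 'a': node 5→6  → match P2@[6:7]
i=8 'c': node 6→9 (fail-walked)
i=9 'b': node 9→10  → match P1@[9:9]
i=10 'a': node 10→3 (fail-walked)  → match P2@[9:10],P3@[8:10]
i=11 'c': node 3→4  → match P0@[8:11]
i=12 'c': node 4→1 (fail-walked)
i=13 'a': node 1→7  → match P4@[12:13]
i=14 'b': node 7→5 (fail-walked)  → match P1@[14:14]
i=15 'b': node 5→16  → match P1@[15:15],P7@[14:15]
i=16 'c': node 16→12 (fail-walked)
i=17 'a': node 12→7 (fail-walked)  → match P4@[16:17]
i=18 'b': node 7→5 (fail-walked)  → match P1@[18:18]
i=19 'c': node 5→12
i=20 'c': node 12→13
i=21 'a': node 13→14  → match P4@[20:21]
i=22 'b': node 14→15  → match P1@[22:22],P6@[18:22]
i=23 'c': node 15→12 (fail-walked)
i=24 'c': node 12→13
i=25 'a': node 13→14  → match P4@[24:25]
i=26 'b': node 14→15  → match P1@[26:26],P6@[22:26]
i=27 'a': node 15→6 (fail-walked)  → match P2@[26:27]

Result: [[3,1],[4,1],[4,7],[5,2],[6,1],[7,2],[9,1],[10,2],[10,3],[11,0],[13,4],[14,1],[15,1],[15,7],[17,4],[18,1],[21,4],[22,1],[22,6],[25,4],[26,1],[26,6],[27,2]]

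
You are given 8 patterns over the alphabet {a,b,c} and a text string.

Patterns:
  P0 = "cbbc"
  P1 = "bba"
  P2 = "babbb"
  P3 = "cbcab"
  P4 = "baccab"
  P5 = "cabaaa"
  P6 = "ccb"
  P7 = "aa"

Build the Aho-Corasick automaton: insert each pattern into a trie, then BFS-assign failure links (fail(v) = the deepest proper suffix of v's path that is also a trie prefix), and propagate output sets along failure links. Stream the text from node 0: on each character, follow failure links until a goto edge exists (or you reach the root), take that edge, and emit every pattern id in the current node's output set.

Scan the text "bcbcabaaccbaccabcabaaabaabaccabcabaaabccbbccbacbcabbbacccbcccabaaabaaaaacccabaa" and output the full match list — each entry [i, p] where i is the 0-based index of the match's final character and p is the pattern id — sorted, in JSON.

Build automaton:
Trie nodes:
  n0 'ε': a→26 b→5 c→1
  n1 'c': a→19 b→2 c→24
  n2 'cb': b→3 c→12
  n3 'cbb': c→4
  n4 'cbbc': ·  ←P0
  n5 'b': a→8 b→6
  n6 'bb': a→7
  n7 'bba': ·  ←P1
  n8 'ba': b→9 c→15
  n9 'bab': b→10
  n10 'babb': b→11
  n11 'babbb': ·  ←P2
  n12 'cbc': a→13
  n13 'cbca': b→14
  n14 'cbcab': ·  ←P3
  n15 'bac': c→16
  n16 'bacc': a→17
  n17 'bacca': b→18
  n18 'baccab': ·  ←P4
  n19 'ca': b→20
  n20 'cab': a→21
  n21 'caba': a→22
  n22 'cabaa': a→23
  n23 'cabaaa': ·  ←P5
  n24 'cc': b→25
  n25 'ccb': ·  ←P6
  n26 'a': a→27
  n27 'aa': ·  ←P7

Failure links (BFS by depth):
  n1('c'): parent n0 fail=0; on 'c' 0 → fail=0;  out ∅∪∅=∅
  n5('b'): parent n0 fail=0; on 'b' 0 → fail=0;  out ∅∪∅=∅
  n26('a'): parent n0 fail=0; on 'a' 0 → fail=0;  out ∅∪∅=∅
  n2('cb'): parent n1 fail=0; on 'b' 0 → fail=5;  out ∅∪∅=∅
  n6('bb'): parent n5 fail=0; on 'b' 0 → fail=5;  out ∅∪∅=∅
  n8('ba'): parent n5 fail=0; on 'a' 0 → fail=26;  out ∅∪∅=∅
  n19('ca'): parent n1 fail=0; on 'a' 0 → fail=26;  out ∅∪∅=∅
  n24('cc'): parent n1 fail=0; on 'c' 0 → fail=1;  out ∅∪∅=∅
  n27('aa'): parent n26 fail=0; on 'a' 0 → fail=26;  out {7}∪∅={7}
  n3('cbb'): parent n2 fail=5; on 'b' 5 → fail=6;  out ∅∪∅=∅
  n7('bba'): parent n6 fail=5; on 'a' 5 → fail=8;  out {1}∪∅={1}
  n9('bab'): parent n8 fail=26; on 'b' 26→0 → fail=5;  out ∅∪∅=∅
  n12('cbc'): parent n2 fail=5; on 'c' 5→0 → fail=1;  out ∅∪∅=∅
  n15('bac'): parent n8 fail=26; on 'c' 26→0 → fail=1;  out ∅∪∅=∅
  n20('cab'): parent n19 fail=26; on 'b' 26→0 → fail=5;  out ∅∪∅=∅
  n25('ccb'): parent n24 fail=1; on 'b' 1 → fail=2;  out {6}∪∅={6}
  n4('cbbc'): parent n3 fail=6; on 'c' 6→5→0 → fail=1;  out {0}∪∅={0}
  n10('babb'): parent n9 fail=5; on 'b' 5 → fail=6;  out ∅∪∅=∅
  n13('cbca'): parent n12 fail=1; on 'a' 1 → fail=19;  out ∅∪∅=∅
  n16('bacc'): parent n15 fail=1; on 'c' 1 → fail=24;  out ∅∪∅=∅
  n21('caba'): parent n20 fail=5; on 'a' 5 → fail=8;  out ∅∪∅=∅
  n11('babbb'): parent n10 fail=6; on 'b' 6→5 → fail=6;  out {2}∪∅={2}
  n14('cbcab'): parent n13 fail=19; on 'b' 19 → fail=20;  out {3}∪∅={3}
  n17('bacca'): parent n16 fail=24; on 'a' 24→1 → fail=19;  out ∅∪∅=∅
  n22('cabaa'): parent n21 fail=8; on 'a' 8→26 → fail=27;  out ∅∪{7}={7}
  n18('baccab'): parent n17 fail=19; on 'b' 19 → fail=20;  out {4}∪∅={4}
  n23('cabaaa'): parent n22 fail=27; on 'a' 27→26 → fail=27;  out {5}∪{7}={5,7}

Scan:
i=0 'b': node 0→5
i=1 'c': node 5→1 (fail-walked)
i=2 'b': node 1→2
i=3 'c': node 2→12
i=4 'a': node 12→13
i=5 'b': node 13→14  emit P3@[1:5]
i=6 'a': node 14→21 (fail-walked)
i=7 'a': node 21→22  emit P7@[6:7]
i=8 'c': node 22→1 (fail-walked)
i=9 'c': node 1→24
i=10 'b': node 24→25  emit P6@[8:10]
i=11 'a': node 25→8 (fail-walked)
i=12 'c': node 8→15
i=13 'c': node 15→16
i=14 'a': node 16→17
i=15 'b': node 17→18  emit P4@[10:15]
i=16 'c': node 18→1 (fail-walked)
i=17 'a': node 1→19
i=18 'b': node 19→20
i=19 'a': node 20→21
i=20 'a': node 21→22  emit P7@[19:20]
i=21 'a': node 22→23  emit P5@[16:21],P7@[20:21]
i=22 'b': node 23→5 (fail-walked)
i=23 'a': node 5→8
i=24 'a': node 8→27 (fail-walked)  emit P7@[23:24]
i=25 'b': node 27→5 (fail-walked)
i=26 'a': node 5→8
i=27 'c': node 8→15
i=28 'c': node 15→16
i=29 'a': node 16→17
i=30 'b': node 17→18  emit P4@[25:30]
i=31 'c': node 18→1 (fail-walked)
i=32 'a': node 1→19
i=33 'b': node 19→20
i=34 'a': node 20→21
i=35 'a': node 21→22  emit P7@[34:35]
i=36 'a': node 22→23  emit P5@[31:36],P7@[35:36]
i=37 'b': node 23→5 (fail-walked)
i=38 'c': node 5→1 (fail-walked)
i=39 'c': node 1→24
i=40 'b': node 24→25  emit P6@[38:40]
i=41 'b': node 25→3 (fail-walked)
i=42 'c': node 3→4  emit P0@[39:42]
i=43 'c': node 4→24 (fail-walked)
i=44 'b': node 24→25  emit P6@[42:44]
i=45 'a': node 25→8 (fail-walked)
i=46 'c': node 8→15
i=47 'b': node 15→2 (fail-walked)
i=48 'c': node 2→12
i=49 'a': node 12→13
i=50 'b': node 13→14  emit P3@[46:50]
i=51 'b': node 14→6 (fail-walked)
i=52 'b': node 6→6 (fail-walked)
i=53 'a': node 6→7  emit P1@[51:53]
i=54 'c': node 7→15 (fail-walked)
i=55 'c': node 15→16
i=56 'c': node 16→24 (fail-walked)
i=57 'b': node 24→25  emit P6@[55:57]
i=58 'c': node 25→12 (fail-walked)
i=59 'c': node 12→24 (fail-walked)
i=60 'c': node 24→24 (fail-walked)
i=61 'a': node 24→19 (fail-walked)
i=62 'b': node 19→20
i=63 'a': node 20→21
i=64 'a': node 21→22  emit P7@[63:64]
i=65 'a': node 22→23  emit P5@[60:65],P7@[64:65]
i=66 'b': node 23→5 (fail-walked)
i=67 'a': node 5→8
i=68 'a': node 8→27 (fail-walked)  emit P7@[67:68]
i=69 'a': node 27→27 (fail-walked)  emit P7@[68:69]
i=70 'a': node 27→27 (fail-walked)  emit P7@[69:70]
i=71 'a': node 27→27 (fail-walked)  emit P7@[70:71]
i=72 'c': node 27→1 (fail-walked)
i=73 'c': node 1→24
i=74 'c': node 24→24 (fail-walked)
i=75 'a': node 24→19 (fail-walked)
i=76 'b': node 19→20
i=77 'a': node 20→21
i=78 'a': node 21→22  emit P7@[77:78]

Matches: [[5,3],[7,7],[10,6],[15,4],[20,7],[21,5],[21,7],[24,7],[30,4],[35,7],[36,5],[36,7],[40,6],[42,0],[44,6],[50,3],[53,1],[57,6],[64,7],[65,5],[65,7],[68,7],[69,7],[70,7],[71,7],[78,7]]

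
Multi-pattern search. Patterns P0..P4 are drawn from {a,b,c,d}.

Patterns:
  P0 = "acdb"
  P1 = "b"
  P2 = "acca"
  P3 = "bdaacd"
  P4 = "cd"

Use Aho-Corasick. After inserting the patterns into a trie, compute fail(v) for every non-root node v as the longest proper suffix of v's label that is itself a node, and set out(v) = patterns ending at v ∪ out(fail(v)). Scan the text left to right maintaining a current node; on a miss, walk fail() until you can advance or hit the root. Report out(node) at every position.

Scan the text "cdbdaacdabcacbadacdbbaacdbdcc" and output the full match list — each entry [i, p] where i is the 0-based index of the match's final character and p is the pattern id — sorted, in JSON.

Construct AC machine:
Trie nodes:
  n0 'ε': a→1 b→5 c→13
  n1 'a': c→2
  n2 'ac': c→6 d→3
  n3 'acd': b→4
  n4 'acdb': ·  [P0 ends]
  n5 'b': d→8  [P1 ends]
  n6 'acc': a→7
  n7 'acca': ·  [P2 ends]
  n8 'bd': a→9
  n9 'bda': a→10
  n10 'bdaa': c→11
  n11 'bdaac': d→12
  n12 'bdaacd': ·  [P3 ends]
  n13 'c': d→14
  n14 'cd': ·  [P4 ends]

Failure links (BFS by depth):
  n1('a'): parent n0 fail=0; on 'a' 0 → fail=0;  out ∅∪∅=∅
  n5('b'): parent n0 fail=0; on 'b' 0 → fail=0;  out {1}∪∅={1}
  n13('c'): parent n0 fail=0; on 'c' 0 → fail=0;  out ∅∪∅=∅
  n2('ac'): parent n1 fail=0; on 'c' 0 → fail=13;  out ∅∪∅=∅
  n8('bd'): parent n5 fail=0; on 'd' 0 → fail=0;  out ∅∪∅=∅
  n14('cd'): parent n13 fail=0; on 'd' 0 → fail=0;  out {4}∪∅={4}
  n3('acd'): parent n2 fail=13; on 'd' 13 → fail=14;  out ∅∪{4}={4}
  n6('acc'): parent n2 fail=13; on 'c' 13→0 → fail=13;  out ∅∪∅=∅
  n9('bda'): parent n8 fail=0; on 'a' 0 → fail=1;  out ∅∪∅=∅
  n4('acdb'): parent n3 fail=14; on 'b' 14→0 → fail=5;  out {0}∪{1}={0,1}
  n7('acca'): parent n6 fail=13; on 'a' 13→0 → fail=1;  out {2}∪∅={2}
  n10('bdaa'): parent n9 fail=1; on 'a' 1→0 → fail=1;  out ∅∪∅=∅
  n11('bdaac'): parent n10 fail=1; on 'c' 1 → fail=2;  out ∅∪∅=∅
  n12('bdaacd'): parent n11 fail=2; on 'd' 2 → fail=3;  out {3}∪{4}={3,4}

Text stream:
pos 0 'c': at 13
pos 1 'd': at 14  emit P4@[0:1]
pos 2 'b': at 5 ·f  emit P1@[2:2]
pos 3 'd': at 8
pos 4 'a': at 9
pos 5 'a': at 10
pos 6 'c': at 11
pos 7 'd': at 12  emit P3@[2:7],P4@[6:7]
pos 8 'a': at 1 ·f
pos 9 'b': at 5 ·f  emit P1@[9:9]
pos 10 'c': at 13 ·f
pos 11 'a': at 1 ·f
pos 12 'c': at 2
pos 13 'b': at 5 ·f  emit P1@[13:13]
pos 14 'a': at 1 ·f
pos 15 'd': at 0 ·f
pos 16 'a': at 1
pos 17 'c': at 2
pos 18 'd': at 3  emit P4@[17:18]
pos 19 'b': at 4  emit P0@[16:19],P1@[19:19]
pos 20 'b': at 5 ·f  emit P1@[20:20]
pos 21 'a': at 1 ·f
pos 22 'a': at 1 ·f
pos 23 'c': at 2
pos 24 'd': at 3  emit P4@[23:24]
pos 25 'b': at 4  emit P0@[22:25],P1@[25:25]
pos 26 'd': at 8 ·f
pos 27 'c': at 13 ·f
pos 28 'c': at 13 ·f

Matches: [[1,4],[2,1],[7,3],[7,4],[9,1],[13,1],[18,4],[19,0],[19,1],[20,1],[24,4],[25,0],[25,1]]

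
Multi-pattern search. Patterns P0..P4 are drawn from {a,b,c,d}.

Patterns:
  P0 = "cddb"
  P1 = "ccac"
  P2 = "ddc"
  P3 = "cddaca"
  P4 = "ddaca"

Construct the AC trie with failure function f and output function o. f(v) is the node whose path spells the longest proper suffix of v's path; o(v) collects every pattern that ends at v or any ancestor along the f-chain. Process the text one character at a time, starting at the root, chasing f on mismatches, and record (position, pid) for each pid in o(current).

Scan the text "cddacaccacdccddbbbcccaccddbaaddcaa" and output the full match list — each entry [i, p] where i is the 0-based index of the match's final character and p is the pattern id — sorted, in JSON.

Build automaton:
Trie (insert patterns):
  0='ε' goto c→1 d→8
  1='c' goto c→5 d→2
  2='cd' goto d→3
  3='cdd' goto a→11 b→4
  4='cddb' goto ·  [P0 ends]
  5='cc' goto a→6
  6='cca' goto c→7
  7='ccac' goto ·  [P1 ends]
  8='d' goto d→9
  9='dd' goto a→14 c→10
  10='ddc' goto ·  [P2 ends]
  11='cdda' goto c→12
  12='cddac' goto a→13
  13='cddaca' goto ·  [P3 ends]
  14='dda' goto c→15
  15='ddac' goto a→16
  16='ddaca' goto ·  [P4 ends]

BFS fail/out derivation:
  fail(1) 'c': from fail(0)=0 chase 'c': 0 ⇒ 0;  out=∅∪out(0)=∅
  fail(8) 'd': from fail(0)=0 chase 'd': 0 ⇒ 0;  out=∅∪out(0)=∅
  fail(2) 'cd': from fail(1)=0 chase 'd': 0 ⇒ 8;  out=∅∪out(8)=∅
  fail(5) 'cc': from fail(1)=0 chase 'c': 0 ⇒ 1;  out=∅∪out(1)=∅
  fail(9) 'dd': from fail(8)=0 chase 'd': 0 ⇒ 8;  out=∅∪out(8)=∅
  fail(3) 'cdd': from fail(2)=8 chase 'd': 8 ⇒ 9;  out=∅∪out(9)=∅
  fail(6) 'cca': from fail(5)=1 chase 'a': 1→0 ⇒ 0;  out=∅∪out(0)=∅
  fail(10) 'ddc': from fail(9)=8 chase 'c': 8→0 ⇒ 1;  out={2}∪out(1)={2}
  fail(14) 'dda': from fail(9)=8 chase 'a': 8→0 ⇒ 0;  out=∅∪out(0)=∅
  fail(4) 'cddb': from fail(3)=9 chase 'b': 9→8→0 ⇒ 0;  out={0}∪out(0)={0}
  fail(7) 'ccac': from fail(6)=0 chase 'c': 0 ⇒ 1;  out={1}∪out(1)={1}
  fail(11) 'cdda': from fail(3)=9 chase 'a': 9 ⇒ 14;  out=∅∪out(14)=∅
  fail(15) 'ddac': from fail(14)=0 chase 'c': 0 ⇒ 1;  out=∅∪out(1)=∅
  fail(12) 'cddac': from fail(11)=14 chase 'c': 14 ⇒ 15;  out=∅∪out(15)=∅
  fail(16) 'ddaca': from fail(15)=1 chase 'a': 1→0 ⇒ 0;  out={4}∪out(0)={4}
  fail(13) 'cddaca': from fail(12)=15 chase 'a': 15 ⇒ 16;  out={3}∪out(16)={3,4}

Text stream:
[0] read 'c'  n0⇒n1
[1] read 'd'  n1⇒n2
[2] read 'd'  n2⇒n3
[3] read 'a'  n3⇒n11
[4] read 'c'  n11⇒n12
[5] read 'a'  n12⇒n13  → match P3@[0:5],P4@[1:5]
[6] read 'c'  n13⇒n1 (via fail)
[7] read 'c'  n1⇒n5
[8] read 'a'  n5⇒n6
[9] read 'c'  n6⇒n7  → match P1@[6:9]
[10] read 'd'  n7⇒n2 (via fail)
[11] read 'c'  n2⇒n1 (via fail)
[12] read 'c'  n1⇒n5
[13] read 'd'  n5⇒n2 (via fail)
[14] read 'd'  n2⇒n3
[15] read 'b'  n3⇒n4  → match P0@[12:15]
[16] read 'b'  n4⇒n0 (via fail)
[17] read 'b'  n0⇒n0
[18] read 'c'  n0⇒n1
[19] read 'c'  n1⇒n5
[20] read 'c'  n5⇒n5 (via fail)
[21] read 'a'  n5⇒n6
[22] read 'c'  n6⇒n7  → match P1@[19:22]
[23] read 'c'  n7⇒n5 (via fail)
[24] read 'd'  n5⇒n2 (via fail)
[25] read 'd'  n2⇒n3
[26] read 'b'  n3⇒n4  → match P0@[23:26]
[27] read 'a'  n4⇒n0 (via fail)
[28] read 'a'  n0⇒n0
[29] read 'd'  n0⇒n8
[30] read 'd'  n8⇒n9
[31] read 'c'  n9⇒n10  → match P2@[29:31]
[32] read 'a'  n10⇒n0 (via fail)
[33] read 'a'  n0⇒n0

Result: [[5,3],[5,4],[9,1],[15,0],[22,1],[26,0],[31,2]]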